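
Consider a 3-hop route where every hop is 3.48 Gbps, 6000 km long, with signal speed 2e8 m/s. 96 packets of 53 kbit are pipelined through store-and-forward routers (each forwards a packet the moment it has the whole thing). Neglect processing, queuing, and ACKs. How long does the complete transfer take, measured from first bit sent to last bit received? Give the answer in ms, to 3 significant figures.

91.5 ms

Per-hop transmission t_tx = L/R = 53000/3480000000 = 0.0152299 ms.
Per-hop propagation t_prop = 6000000/200000000 = 30 ms.
Pipeline fill: first packet needs 3·t_tx to clear all hops; remaining 95 packets each add one t_tx.
Total = (3+96-1)·t_tx + 3·t_prop = 98·0.0152299 + 3·30 = 91.5 ms.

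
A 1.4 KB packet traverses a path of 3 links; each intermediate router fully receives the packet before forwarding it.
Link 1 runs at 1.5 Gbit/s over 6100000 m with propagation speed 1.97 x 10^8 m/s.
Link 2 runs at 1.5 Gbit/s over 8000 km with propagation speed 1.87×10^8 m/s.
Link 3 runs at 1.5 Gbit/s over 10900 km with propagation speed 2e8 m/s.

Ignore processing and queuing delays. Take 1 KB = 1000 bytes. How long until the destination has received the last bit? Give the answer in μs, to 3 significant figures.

128000 μs

L = 11200 bits.
Transmission delay per hop = L/R = 11200/1500000000 = 7.46667 μs; 3 hops → 22.4 μs.
Propagation delays (d/s per hop): 30964.5, 42780.7, 54500 μs; sum = 128245 μs.
End-to-end = 128000 μs.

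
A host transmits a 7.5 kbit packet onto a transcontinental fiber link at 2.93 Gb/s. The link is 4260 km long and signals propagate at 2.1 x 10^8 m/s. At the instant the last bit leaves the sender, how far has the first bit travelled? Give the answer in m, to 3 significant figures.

538 m

t_tx = L/R = 7500/2930000000 = 2.55973e-06 s.
Distance = s × t_tx = 210000000 × 2.55973e-06 = 538 m.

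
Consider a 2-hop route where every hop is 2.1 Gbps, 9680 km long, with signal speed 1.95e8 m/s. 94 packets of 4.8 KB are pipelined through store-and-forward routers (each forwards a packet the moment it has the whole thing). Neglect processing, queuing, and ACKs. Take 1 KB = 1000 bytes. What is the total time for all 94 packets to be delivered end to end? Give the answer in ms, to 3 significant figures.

101 ms

Per-hop transmission t_tx = L/R = 38400/2100000000 = 0.0182857 ms.
Per-hop propagation t_prop = 9680000/195000000 = 49.641 ms.
Pipeline fill: first packet needs 2·t_tx to clear all hops; remaining 93 packets each add one t_tx.
Total = (2+94-1)·t_tx + 2·t_prop = 95·0.0182857 + 2·49.641 = 101 ms.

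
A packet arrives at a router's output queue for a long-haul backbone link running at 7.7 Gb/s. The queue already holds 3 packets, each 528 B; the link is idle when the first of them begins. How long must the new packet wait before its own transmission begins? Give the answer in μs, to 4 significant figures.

Each queued packet: L/R = 4224/7700000000 = 0.548571 μs.
3 queued → 1.64571 μs.
Queuing delay = 1.646 μs.

1.646 μs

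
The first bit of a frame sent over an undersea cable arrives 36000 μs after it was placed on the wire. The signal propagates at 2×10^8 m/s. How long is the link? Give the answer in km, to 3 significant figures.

d = s × t_prop = 200000000 × 0.036 = 7200 km.

7200 km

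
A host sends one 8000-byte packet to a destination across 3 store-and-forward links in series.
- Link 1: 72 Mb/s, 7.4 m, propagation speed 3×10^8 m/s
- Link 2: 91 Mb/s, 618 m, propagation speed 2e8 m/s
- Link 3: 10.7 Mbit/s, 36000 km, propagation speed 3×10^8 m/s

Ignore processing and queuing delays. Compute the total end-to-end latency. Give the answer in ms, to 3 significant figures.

128 ms

L = 8000 × 8 = 64000 bits.
Transmission delays (L/R per hop): 0.888889, 0.703297, 5.98131 ms; sum = 7.57349 ms.
Propagation delays (d/s per hop): 2.46667e-05, 0.00309, 120 ms; sum = 120.003 ms.
End-to-end = 128 ms.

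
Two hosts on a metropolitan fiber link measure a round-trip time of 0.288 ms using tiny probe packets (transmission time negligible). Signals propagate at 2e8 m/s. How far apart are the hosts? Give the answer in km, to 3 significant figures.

One-way propagation = RTT/2 = 0.144 ms.
d = s × t = 200000000 × 0.000144 = 28.8 km.

28.8 km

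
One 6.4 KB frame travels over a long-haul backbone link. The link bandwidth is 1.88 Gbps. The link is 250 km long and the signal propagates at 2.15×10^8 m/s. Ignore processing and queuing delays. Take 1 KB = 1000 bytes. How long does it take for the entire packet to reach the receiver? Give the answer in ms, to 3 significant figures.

1.19 ms

L = 51200 bits.
Transmission delay = L/R = 51200 / 1880000000 = 0.027234 ms.
Propagation delay = d/s = 250000 m / 215000000 m/s = 1.16279 ms.
Total = 1.19 ms.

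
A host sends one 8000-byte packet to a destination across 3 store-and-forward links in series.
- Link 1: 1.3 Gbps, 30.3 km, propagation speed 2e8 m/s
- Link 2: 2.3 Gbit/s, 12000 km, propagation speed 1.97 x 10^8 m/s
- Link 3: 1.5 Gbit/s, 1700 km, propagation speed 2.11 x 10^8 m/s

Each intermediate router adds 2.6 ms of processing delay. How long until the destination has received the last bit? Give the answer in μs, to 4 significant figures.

L = 8000 × 8 = 64000 bits.
Transmission delays (L/R per hop): 49.2308, 27.8261, 42.6667 μs; sum = 119.724 μs.
Propagation delays (d/s per hop): 151.5, 60913.7, 8056.87 μs; sum = 69122.1 μs.
Processing at 2 router(s): 2 × 2.6 ms = 5200 μs.
End-to-end = 74440 μs.

74440 μs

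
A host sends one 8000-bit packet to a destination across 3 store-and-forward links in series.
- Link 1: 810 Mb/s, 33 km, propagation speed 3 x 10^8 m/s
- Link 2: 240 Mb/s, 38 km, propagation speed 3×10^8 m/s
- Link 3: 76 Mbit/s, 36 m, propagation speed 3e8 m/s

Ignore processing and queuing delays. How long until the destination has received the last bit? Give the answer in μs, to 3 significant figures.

Transmission delays (L/R per hop): 9.87654, 33.3333, 105.263 μs; sum = 148.473 μs.
Propagation delays (d/s per hop): 110, 126.667, 0.12 μs; sum = 236.787 μs.
End-to-end = 385 μs.

385 μs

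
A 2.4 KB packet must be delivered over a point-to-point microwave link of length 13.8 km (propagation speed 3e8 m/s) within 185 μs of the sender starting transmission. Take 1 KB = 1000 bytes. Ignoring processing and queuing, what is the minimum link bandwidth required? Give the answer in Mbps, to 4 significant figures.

138.1 Mbps

L = 19200 bits.
Propagation delay = 13800 / 300000000 = 46 μs.
Transmission budget = 185 − 46 = 139 μs.
R ≥ L / t_tx = 19200 bits / 0.000139 s = 138.1 Mbps.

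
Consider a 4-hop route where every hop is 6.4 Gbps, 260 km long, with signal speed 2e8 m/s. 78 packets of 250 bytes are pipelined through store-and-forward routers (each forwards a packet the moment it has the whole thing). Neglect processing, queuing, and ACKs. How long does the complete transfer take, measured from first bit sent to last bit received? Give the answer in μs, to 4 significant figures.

Per-hop transmission t_tx = L/R = 2000/6400000000 = 0.3125 μs.
Per-hop propagation t_prop = 260000/200000000 = 1300 μs.
Pipeline fill: first packet needs 4·t_tx to clear all hops; remaining 77 packets each add one t_tx.
Total = (4+78-1)·t_tx + 4·t_prop = 81·0.3125 + 4·1300 = 5225 μs.

5225 μs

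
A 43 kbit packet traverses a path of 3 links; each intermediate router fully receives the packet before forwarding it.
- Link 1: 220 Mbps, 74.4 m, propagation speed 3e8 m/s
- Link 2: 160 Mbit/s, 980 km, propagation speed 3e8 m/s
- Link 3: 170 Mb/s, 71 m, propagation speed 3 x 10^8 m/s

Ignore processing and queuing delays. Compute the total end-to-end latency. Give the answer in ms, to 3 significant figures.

3.98 ms

L = 43000 bits.
Transmission delays (L/R per hop): 0.195455, 0.26875, 0.252941 ms; sum = 0.717146 ms.
Propagation delays (d/s per hop): 0.000248, 3.26667, 0.000236667 ms; sum = 3.26715 ms.
End-to-end = 3.98 ms.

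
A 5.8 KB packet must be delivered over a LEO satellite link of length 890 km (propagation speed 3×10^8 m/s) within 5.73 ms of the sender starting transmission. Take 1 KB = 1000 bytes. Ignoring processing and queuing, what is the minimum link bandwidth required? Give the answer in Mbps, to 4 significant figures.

16.79 Mbps

L = 46400 bits.
Propagation delay = 890000 / 300000000 = 2.96667 ms.
Transmission budget = 5.73 − 2.96667 = 2.76333 ms.
R ≥ L / t_tx = 46400 bits / 0.00276333 s = 16.79 Mbps.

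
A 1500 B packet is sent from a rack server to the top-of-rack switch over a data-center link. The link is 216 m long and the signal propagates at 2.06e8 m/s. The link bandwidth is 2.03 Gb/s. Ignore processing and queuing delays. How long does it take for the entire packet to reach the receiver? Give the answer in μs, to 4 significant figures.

L = 1500 × 8 = 12000 bits.
Transmission delay = L/R = 12000 / 2.03e+09 = 5.91133 μs.
Propagation delay = d/s = 216 m / 206000000 m/s = 1.04854 μs.
Total = 6.960 μs.

6.960 μs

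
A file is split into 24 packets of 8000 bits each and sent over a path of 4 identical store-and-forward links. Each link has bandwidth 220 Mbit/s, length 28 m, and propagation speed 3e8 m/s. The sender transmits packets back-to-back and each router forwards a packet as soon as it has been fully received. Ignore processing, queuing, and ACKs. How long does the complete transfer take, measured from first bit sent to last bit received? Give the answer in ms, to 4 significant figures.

0.9822 ms

Per-hop transmission t_tx = L/R = 8000/220000000 = 0.0363636 ms.
Per-hop propagation t_prop = 28/300000000 = 9.33333e-05 ms.
Pipeline fill: first packet needs 4·t_tx to clear all hops; remaining 23 packets each add one t_tx.
Total = (4+24-1)·t_tx + 4·t_prop = 27·0.0363636 + 4·9.33333e-05 = 0.9822 ms.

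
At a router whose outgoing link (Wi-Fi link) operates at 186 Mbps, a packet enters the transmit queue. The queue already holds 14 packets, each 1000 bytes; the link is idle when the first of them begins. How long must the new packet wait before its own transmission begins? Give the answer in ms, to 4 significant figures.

0.6022 ms

Each queued packet: L/R = 8000/186000000 = 0.0430108 ms.
14 queued → 0.602151 ms.
Queuing delay = 0.6022 ms.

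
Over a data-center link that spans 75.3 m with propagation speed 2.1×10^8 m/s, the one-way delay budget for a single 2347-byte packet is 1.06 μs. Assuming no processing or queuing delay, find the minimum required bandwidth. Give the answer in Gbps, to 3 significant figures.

L = 18776 bits.
Propagation delay = 75.3 / 210000000 = 0.358571 μs.
Transmission budget = 1.06 − 0.358571 = 0.701429 μs.
R ≥ L / t_tx = 18776 bits / 7.01429e-07 s = 26.8 Gbps.

26.8 Gbps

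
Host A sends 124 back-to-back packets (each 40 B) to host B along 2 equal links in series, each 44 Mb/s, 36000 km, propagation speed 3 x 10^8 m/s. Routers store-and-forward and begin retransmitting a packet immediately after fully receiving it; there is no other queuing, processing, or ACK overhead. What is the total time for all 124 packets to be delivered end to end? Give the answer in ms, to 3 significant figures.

Per-hop transmission t_tx = L/R = 320/44000000 = 0.00727273 ms.
Per-hop propagation t_prop = 36000000/300000000 = 120 ms.
Pipeline fill: first packet needs 2·t_tx to clear all hops; remaining 123 packets each add one t_tx.
Total = (2+124-1)·t_tx + 2·t_prop = 125·0.00727273 + 2·120 = 241 ms.

241 ms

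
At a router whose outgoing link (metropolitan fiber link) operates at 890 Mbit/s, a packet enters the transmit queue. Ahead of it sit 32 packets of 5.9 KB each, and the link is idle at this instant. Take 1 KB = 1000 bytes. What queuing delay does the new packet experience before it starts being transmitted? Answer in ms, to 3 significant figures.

Each queued packet: L/R = 47200/890000000 = 0.0530337 ms.
32 queued → 1.69708 ms.
Queuing delay = 1.70 ms.

1.70 ms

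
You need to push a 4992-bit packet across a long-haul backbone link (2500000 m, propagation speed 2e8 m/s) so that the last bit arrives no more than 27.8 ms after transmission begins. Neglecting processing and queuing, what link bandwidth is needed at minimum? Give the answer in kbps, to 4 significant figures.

326.3 kbps

Propagation delay = 2500000 / 200000000 = 12.5 ms.
Transmission budget = 27.8 − 12.5 = 15.3 ms.
R ≥ L / t_tx = 4992 bits / 0.0153 s = 326.3 kbps.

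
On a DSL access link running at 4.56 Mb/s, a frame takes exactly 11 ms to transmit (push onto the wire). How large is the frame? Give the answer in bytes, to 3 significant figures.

L = R × t_tx = 4560000 b/s × 0.011 s = 50160 bits.
In bytes: 50160 / 8 = 6270 bytes.

6270 bytes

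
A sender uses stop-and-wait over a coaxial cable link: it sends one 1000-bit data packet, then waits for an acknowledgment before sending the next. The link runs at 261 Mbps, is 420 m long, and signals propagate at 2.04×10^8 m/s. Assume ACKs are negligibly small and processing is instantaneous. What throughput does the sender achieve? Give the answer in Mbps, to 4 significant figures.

125.8 Mbps

t_tx = L/R = 1000/261000000 = 3.83142e-06 s.
t_prop = 420/204000000 = 2.05882e-06 s; RTT = 4.11765e-06 s.
Cycle = t_tx + RTT = 7.94906e-06 s.
Throughput = L / cycle = 1000 / 7.94906e-06 = 125.8 Mbps.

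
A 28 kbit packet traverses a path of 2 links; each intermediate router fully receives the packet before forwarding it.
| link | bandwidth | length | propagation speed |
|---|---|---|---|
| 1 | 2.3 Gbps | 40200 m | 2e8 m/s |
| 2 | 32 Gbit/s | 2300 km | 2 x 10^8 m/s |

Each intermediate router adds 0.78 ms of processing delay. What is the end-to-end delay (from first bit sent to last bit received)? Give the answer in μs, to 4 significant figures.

12490 μs

L = 28000 bits.
Transmission delays (L/R per hop): 12.1739, 0.875 μs; sum = 13.0489 μs.
Propagation delays (d/s per hop): 201, 11500 μs; sum = 11701 μs.
Processing at 1 router(s): 1 × 0.78 ms = 780 μs.
End-to-end = 12490 μs.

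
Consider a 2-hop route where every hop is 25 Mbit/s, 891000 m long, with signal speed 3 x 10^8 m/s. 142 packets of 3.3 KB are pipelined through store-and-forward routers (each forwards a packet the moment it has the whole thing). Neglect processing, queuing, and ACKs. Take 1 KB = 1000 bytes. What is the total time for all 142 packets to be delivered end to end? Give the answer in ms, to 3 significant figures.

157 ms

Per-hop transmission t_tx = L/R = 26400/25000000 = 1.056 ms.
Per-hop propagation t_prop = 891000/300000000 = 2.97 ms.
Pipeline fill: first packet needs 2·t_tx to clear all hops; remaining 141 packets each add one t_tx.
Total = (2+142-1)·t_tx + 2·t_prop = 143·1.056 + 2·2.97 = 157 ms.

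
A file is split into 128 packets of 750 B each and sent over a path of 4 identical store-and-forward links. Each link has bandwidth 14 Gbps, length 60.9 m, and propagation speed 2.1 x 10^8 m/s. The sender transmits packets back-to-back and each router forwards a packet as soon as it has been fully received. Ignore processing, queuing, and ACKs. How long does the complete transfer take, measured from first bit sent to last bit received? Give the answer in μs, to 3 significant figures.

Per-hop transmission t_tx = L/R = 6000/14000000000 = 0.428571 μs.
Per-hop propagation t_prop = 60.9/210000000 = 0.29 μs.
Pipeline fill: first packet needs 4·t_tx to clear all hops; remaining 127 packets each add one t_tx.
Total = (4+128-1)·t_tx + 4·t_prop = 131·0.428571 + 4·0.29 = 57.3 μs.

57.3 μs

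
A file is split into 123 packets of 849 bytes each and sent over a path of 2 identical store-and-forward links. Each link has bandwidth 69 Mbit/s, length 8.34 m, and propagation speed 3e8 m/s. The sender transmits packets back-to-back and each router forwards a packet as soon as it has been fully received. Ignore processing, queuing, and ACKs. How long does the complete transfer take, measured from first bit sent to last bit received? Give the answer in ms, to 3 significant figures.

Per-hop transmission t_tx = L/R = 6792/69000000 = 0.0984348 ms.
Per-hop propagation t_prop = 8.34/300000000 = 2.78e-05 ms.
Pipeline fill: first packet needs 2·t_tx to clear all hops; remaining 122 packets each add one t_tx.
Total = (2+123-1)·t_tx + 2·t_prop = 124·0.0984348 + 2·2.78e-05 = 12.2 ms.

12.2 ms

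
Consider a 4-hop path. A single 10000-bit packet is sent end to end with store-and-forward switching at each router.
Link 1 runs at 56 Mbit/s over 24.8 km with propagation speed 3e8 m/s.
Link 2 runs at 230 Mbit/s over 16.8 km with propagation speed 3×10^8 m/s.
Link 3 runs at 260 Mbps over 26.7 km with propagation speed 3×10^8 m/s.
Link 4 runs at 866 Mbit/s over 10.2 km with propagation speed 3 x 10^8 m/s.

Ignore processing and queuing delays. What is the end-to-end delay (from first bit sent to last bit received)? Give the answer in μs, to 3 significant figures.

534 μs

Transmission delays (L/R per hop): 178.571, 43.4783, 38.4615, 11.5473 μs; sum = 272.059 μs.
Propagation delays (d/s per hop): 82.6667, 56, 89, 34 μs; sum = 261.667 μs.
End-to-end = 534 μs.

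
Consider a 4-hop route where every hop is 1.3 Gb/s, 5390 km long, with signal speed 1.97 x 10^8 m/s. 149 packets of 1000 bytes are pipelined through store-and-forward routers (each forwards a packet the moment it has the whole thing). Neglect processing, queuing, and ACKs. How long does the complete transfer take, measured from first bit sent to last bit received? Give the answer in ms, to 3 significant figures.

110 ms

Per-hop transmission t_tx = L/R = 8000/1300000000 = 0.00615385 ms.
Per-hop propagation t_prop = 5390000/197000000 = 27.3604 ms.
Pipeline fill: first packet needs 4·t_tx to clear all hops; remaining 148 packets each add one t_tx.
Total = (4+149-1)·t_tx + 4·t_prop = 152·0.00615385 + 4·27.3604 = 110 ms.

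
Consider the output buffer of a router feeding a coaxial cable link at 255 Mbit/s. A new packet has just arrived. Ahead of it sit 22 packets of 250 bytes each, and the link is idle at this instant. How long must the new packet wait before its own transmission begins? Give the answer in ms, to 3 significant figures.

0.173 ms

Each queued packet: L/R = 2000/255000000 = 0.00784314 ms.
22 queued → 0.172549 ms.
Queuing delay = 0.173 ms.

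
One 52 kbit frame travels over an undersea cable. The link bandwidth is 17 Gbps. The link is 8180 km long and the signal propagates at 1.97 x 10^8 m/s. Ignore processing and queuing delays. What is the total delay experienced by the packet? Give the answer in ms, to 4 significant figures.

L = 52000 bits.
Transmission delay = L/R = 52000 / 17000000000 = 0.00305882 ms.
Propagation delay = d/s = 8180000 m / 197000000 m/s = 41.5228 ms.
Total = 41.53 ms.

41.53 ms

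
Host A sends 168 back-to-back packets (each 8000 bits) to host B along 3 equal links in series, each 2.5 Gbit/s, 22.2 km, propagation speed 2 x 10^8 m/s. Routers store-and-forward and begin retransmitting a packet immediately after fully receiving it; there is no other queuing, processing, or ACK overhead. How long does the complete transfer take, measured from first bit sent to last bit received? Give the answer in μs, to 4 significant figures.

877.0 μs

Per-hop transmission t_tx = L/R = 8000/2500000000 = 3.2 μs.
Per-hop propagation t_prop = 22200/200000000 = 111 μs.
Pipeline fill: first packet needs 3·t_tx to clear all hops; remaining 167 packets each add one t_tx.
Total = (3+168-1)·t_tx + 3·t_prop = 170·3.2 + 3·111 = 877.0 μs.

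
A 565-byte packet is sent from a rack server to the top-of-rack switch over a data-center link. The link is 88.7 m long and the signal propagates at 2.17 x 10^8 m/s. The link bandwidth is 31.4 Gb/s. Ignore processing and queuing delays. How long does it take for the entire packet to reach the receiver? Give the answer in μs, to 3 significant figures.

L = 565 × 8 = 4520 bits.
Transmission delay = L/R = 4520 / 31400000000 = 0.143949 μs.
Propagation delay = d/s = 88.7 m / 217000000 m/s = 0.408756 μs.
Total = 0.553 μs.

0.553 μs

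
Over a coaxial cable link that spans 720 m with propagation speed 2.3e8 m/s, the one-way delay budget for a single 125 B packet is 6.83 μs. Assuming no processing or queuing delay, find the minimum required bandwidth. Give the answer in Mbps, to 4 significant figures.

270.3 Mbps

L = 1000 bits.
Propagation delay = 720 / 2.3e+08 = 3.13043 μs.
Transmission budget = 6.83 − 3.13043 = 3.69957 μs.
R ≥ L / t_tx = 1000 bits / 3.69957e-06 s = 270.3 Mbps.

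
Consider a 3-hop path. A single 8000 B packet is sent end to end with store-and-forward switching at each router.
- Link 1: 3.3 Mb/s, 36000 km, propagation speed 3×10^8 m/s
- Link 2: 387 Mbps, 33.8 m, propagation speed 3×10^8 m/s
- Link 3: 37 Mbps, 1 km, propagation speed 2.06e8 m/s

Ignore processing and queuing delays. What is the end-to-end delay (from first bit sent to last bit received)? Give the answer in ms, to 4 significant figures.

141.3 ms

L = 8000 × 8 = 64000 bits.
Transmission delays (L/R per hop): 19.3939, 0.165375, 1.72973 ms; sum = 21.289 ms.
Propagation delays (d/s per hop): 120, 0.000112667, 0.00485437 ms; sum = 120.005 ms.
End-to-end = 141.3 ms.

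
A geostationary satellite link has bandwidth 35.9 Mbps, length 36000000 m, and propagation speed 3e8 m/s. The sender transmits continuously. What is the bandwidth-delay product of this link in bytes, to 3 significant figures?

539000 bytes

Propagation delay = 36000000 / 300000000 = 0.12 s.
BDP = R × t_prop = 35900000 × 0.12 = 4308000 bits.
In bytes: 4308000/8 = 539000 bytes.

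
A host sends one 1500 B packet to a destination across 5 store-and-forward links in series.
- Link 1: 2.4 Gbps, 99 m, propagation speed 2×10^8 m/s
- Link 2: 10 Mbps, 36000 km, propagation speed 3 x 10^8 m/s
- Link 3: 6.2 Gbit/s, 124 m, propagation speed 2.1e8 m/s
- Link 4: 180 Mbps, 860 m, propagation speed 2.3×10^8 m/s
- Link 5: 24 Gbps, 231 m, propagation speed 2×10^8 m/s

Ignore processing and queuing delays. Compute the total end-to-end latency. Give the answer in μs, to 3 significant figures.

121000 μs

L = 1500 × 8 = 12000 bits.
Transmission delays (L/R per hop): 5, 1200, 1.93548, 66.6667, 0.5 μs; sum = 1274.1 μs.
Propagation delays (d/s per hop): 0.495, 120000, 0.590476, 3.73913, 1.155 μs; sum = 120006 μs.
End-to-end = 121000 μs.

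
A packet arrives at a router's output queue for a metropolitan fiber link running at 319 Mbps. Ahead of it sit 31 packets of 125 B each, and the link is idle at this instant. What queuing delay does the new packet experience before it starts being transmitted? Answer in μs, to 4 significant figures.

Each queued packet: L/R = 1000/319000000 = 3.1348 μs.
31 queued → 97.1787 μs.
Queuing delay = 97.18 μs.

97.18 μs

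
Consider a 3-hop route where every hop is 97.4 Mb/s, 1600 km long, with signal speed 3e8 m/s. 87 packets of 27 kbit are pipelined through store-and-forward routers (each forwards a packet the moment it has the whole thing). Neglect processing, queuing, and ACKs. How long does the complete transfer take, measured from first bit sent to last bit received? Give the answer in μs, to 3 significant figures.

Per-hop transmission t_tx = L/R = 27000/97400000 = 277.207 μs.
Per-hop propagation t_prop = 1600000/300000000 = 5333.33 μs.
Pipeline fill: first packet needs 3·t_tx to clear all hops; remaining 86 packets each add one t_tx.
Total = (3+87-1)·t_tx + 3·t_prop = 89·277.207 + 3·5333.33 = 40700 μs.

40700 μs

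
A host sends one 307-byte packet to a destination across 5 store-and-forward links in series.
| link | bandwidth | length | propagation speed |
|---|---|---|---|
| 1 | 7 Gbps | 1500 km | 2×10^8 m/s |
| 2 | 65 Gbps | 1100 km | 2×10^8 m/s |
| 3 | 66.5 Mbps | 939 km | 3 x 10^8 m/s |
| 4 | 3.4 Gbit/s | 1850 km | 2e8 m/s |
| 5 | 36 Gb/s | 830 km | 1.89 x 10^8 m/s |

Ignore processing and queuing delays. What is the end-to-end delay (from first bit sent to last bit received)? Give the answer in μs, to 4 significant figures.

L = 307 × 8 = 2456 bits.
Transmission delays (L/R per hop): 0.350857, 0.0377846, 36.9323, 0.722353, 0.0682222 μs; sum = 38.1115 μs.
Propagation delays (d/s per hop): 7500, 5500, 3130, 9250, 4391.53 μs; sum = 29771.5 μs.
End-to-end = 29810 μs.

29810 μs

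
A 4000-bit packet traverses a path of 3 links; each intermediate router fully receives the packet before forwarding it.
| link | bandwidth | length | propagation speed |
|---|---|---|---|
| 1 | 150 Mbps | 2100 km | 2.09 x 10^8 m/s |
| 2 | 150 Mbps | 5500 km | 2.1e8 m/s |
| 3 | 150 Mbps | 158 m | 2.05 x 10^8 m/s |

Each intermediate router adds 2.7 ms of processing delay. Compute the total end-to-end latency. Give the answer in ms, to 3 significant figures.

Transmission delay per hop = L/R = 4000/150000000 = 0.0266667 ms; 3 hops → 0.08 ms.
Propagation delays (d/s per hop): 10.0478, 26.1905, 0.000770732 ms; sum = 36.2391 ms.
Processing at 2 router(s): 2 × 2.7 ms = 5.4 ms.
End-to-end = 41.7 ms.

41.7 ms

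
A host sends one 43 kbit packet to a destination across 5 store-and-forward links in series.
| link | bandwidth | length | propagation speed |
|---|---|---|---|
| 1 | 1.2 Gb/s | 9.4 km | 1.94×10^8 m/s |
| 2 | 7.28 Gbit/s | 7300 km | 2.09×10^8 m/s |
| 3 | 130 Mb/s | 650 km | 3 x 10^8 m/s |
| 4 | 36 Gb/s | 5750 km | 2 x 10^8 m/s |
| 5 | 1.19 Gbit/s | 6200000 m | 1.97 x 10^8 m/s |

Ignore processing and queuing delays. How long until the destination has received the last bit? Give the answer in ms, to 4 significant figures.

L = 43000 bits.
Transmission delays (L/R per hop): 0.0358333, 0.00590659, 0.330769, 0.00119444, 0.0361345 ms; sum = 0.409838 ms.
Propagation delays (d/s per hop): 0.0484536, 34.9282, 2.16667, 28.75, 31.4721 ms; sum = 97.3654 ms.
End-to-end = 97.78 ms.

97.78 ms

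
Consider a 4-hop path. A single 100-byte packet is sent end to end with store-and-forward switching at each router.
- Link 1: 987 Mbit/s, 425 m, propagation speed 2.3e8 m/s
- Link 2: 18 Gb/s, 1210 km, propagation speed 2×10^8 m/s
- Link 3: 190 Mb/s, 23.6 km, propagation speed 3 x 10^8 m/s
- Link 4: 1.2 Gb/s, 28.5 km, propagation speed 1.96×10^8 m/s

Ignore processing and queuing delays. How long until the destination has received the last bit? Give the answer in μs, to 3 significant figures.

L = 100 × 8 = 800 bits.
Transmission delays (L/R per hop): 0.810537, 0.0444444, 4.21053, 0.666667 μs; sum = 5.73217 μs.
Propagation delays (d/s per hop): 1.84783, 6050, 78.6667, 145.408 μs; sum = 6275.92 μs.
End-to-end = 6280 μs.

6280 μs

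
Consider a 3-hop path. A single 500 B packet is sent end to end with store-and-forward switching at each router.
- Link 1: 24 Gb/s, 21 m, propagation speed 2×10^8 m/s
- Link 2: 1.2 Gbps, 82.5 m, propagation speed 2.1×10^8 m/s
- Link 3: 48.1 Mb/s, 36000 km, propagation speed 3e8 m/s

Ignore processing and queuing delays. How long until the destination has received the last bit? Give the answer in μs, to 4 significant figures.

L = 500 × 8 = 4000 bits.
Transmission delays (L/R per hop): 0.166667, 3.33333, 83.1601 μs; sum = 86.6601 μs.
Propagation delays (d/s per hop): 0.105, 0.392857, 120000 μs; sum = 120000 μs.
End-to-end = 120100 μs.

120100 μs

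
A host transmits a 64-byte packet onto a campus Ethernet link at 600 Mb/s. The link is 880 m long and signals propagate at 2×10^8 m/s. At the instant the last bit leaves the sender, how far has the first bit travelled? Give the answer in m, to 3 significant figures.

171 m

t_tx = L/R = 512/600000000 = 8.53333e-07 s.
Distance = s × t_tx = 200000000 × 8.53333e-07 = 171 m.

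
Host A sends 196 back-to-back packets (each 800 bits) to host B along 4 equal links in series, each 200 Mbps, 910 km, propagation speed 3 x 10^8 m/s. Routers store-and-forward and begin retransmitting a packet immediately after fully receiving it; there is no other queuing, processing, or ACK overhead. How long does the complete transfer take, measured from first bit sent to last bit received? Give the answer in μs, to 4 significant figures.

12930 μs

Per-hop transmission t_tx = L/R = 800/200000000 = 4 μs.
Per-hop propagation t_prop = 910000/300000000 = 3033.33 μs.
Pipeline fill: first packet needs 4·t_tx to clear all hops; remaining 195 packets each add one t_tx.
Total = (4+196-1)·t_tx + 4·t_prop = 199·4 + 4·3033.33 = 12930 μs.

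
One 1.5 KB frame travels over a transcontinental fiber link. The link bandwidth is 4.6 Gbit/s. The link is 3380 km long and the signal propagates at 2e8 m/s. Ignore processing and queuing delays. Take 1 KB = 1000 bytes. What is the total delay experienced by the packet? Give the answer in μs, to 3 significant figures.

16900 μs

L = 12000 bits.
Transmission delay = L/R = 12000 / 4600000000 = 2.6087 μs.
Propagation delay = d/s = 3380000 m / 200000000 m/s = 16900 μs.
Total = 16900 μs.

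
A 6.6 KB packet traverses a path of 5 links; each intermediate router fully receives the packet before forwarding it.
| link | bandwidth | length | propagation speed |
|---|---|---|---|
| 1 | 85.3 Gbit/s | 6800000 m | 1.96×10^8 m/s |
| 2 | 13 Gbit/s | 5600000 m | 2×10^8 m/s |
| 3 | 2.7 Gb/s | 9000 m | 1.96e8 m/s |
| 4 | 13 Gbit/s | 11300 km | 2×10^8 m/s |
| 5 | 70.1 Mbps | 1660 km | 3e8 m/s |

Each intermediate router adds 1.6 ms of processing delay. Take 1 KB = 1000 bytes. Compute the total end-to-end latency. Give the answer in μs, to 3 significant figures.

L = 52800 bits.
Transmission delays (L/R per hop): 0.618992, 4.06154, 19.5556, 4.06154, 753.21 μs; sum = 781.507 μs.
Propagation delays (d/s per hop): 34693.9, 28000, 45.9184, 56500, 5533.33 μs; sum = 124773 μs.
Processing at 4 router(s): 4 × 1.6 ms = 6400 μs.
End-to-end = 132000 μs.

132000 μs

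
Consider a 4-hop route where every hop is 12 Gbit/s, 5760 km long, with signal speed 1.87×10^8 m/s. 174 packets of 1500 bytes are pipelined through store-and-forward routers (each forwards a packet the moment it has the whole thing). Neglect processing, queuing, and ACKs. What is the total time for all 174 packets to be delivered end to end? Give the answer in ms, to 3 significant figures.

Per-hop transmission t_tx = L/R = 12000/12000000000 = 0.001 ms.
Per-hop propagation t_prop = 5760000/187000000 = 30.8021 ms.
Pipeline fill: first packet needs 4·t_tx to clear all hops; remaining 173 packets each add one t_tx.
Total = (4+174-1)·t_tx + 4·t_prop = 177·0.001 + 4·30.8021 = 123 ms.

123 ms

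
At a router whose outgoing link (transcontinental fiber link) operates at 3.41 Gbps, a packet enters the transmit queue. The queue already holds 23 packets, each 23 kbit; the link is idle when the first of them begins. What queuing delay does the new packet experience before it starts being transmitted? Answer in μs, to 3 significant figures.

155 μs

Each queued packet: L/R = 23000/3410000000 = 6.74487 μs.
23 queued → 155.132 μs.
Queuing delay = 155 μs.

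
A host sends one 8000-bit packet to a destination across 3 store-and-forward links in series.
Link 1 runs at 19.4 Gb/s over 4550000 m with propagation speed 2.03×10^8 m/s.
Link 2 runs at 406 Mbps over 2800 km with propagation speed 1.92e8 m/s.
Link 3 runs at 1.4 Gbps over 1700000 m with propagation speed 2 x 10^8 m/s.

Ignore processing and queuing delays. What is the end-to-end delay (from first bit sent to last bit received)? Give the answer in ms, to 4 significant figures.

45.52 ms

Transmission delays (L/R per hop): 0.000412371, 0.0197044, 0.00571429 ms; sum = 0.0258311 ms.
Propagation delays (d/s per hop): 22.4138, 14.5833, 8.5 ms; sum = 45.4971 ms.
End-to-end = 45.52 ms.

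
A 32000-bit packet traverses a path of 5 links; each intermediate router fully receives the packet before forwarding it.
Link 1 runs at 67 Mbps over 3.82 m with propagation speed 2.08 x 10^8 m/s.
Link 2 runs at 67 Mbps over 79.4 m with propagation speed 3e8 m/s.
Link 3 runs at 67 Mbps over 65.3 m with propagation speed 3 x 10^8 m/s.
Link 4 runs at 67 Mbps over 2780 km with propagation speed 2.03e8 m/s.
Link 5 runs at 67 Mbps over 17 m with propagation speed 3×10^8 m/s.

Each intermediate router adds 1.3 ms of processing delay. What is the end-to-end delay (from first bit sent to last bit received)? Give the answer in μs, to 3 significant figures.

21300 μs

Transmission delay per hop = L/R = 32000/67000000 = 477.612 μs; 5 hops → 2388.06 μs.
Propagation delays (d/s per hop): 0.0183654, 0.264667, 0.217667, 13694.6, 0.0566667 μs; sum = 13695.1 μs.
Processing at 4 router(s): 4 × 1.3 ms = 5200 μs.
End-to-end = 21300 μs.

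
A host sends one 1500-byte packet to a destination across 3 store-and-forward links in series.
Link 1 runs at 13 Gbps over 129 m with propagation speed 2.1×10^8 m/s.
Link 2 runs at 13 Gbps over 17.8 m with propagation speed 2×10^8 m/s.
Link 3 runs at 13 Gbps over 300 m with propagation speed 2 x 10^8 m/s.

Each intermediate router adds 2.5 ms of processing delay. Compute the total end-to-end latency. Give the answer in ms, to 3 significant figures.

L = 1500 × 8 = 12000 bits.
Transmission delay per hop = L/R = 12000/13000000000 = 0.000923077 ms; 3 hops → 0.00276923 ms.
Propagation delays (d/s per hop): 0.000614286, 8.9e-05, 0.0015 ms; sum = 0.00220329 ms.
Processing at 2 router(s): 2 × 2.5 ms = 5 ms.
End-to-end = 5.00 ms.

5.00 ms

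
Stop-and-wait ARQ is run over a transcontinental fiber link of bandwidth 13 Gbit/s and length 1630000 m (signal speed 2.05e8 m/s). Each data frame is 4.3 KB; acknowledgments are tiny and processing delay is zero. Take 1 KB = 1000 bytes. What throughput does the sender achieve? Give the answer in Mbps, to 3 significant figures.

t_tx = L/R = 34400/13000000000 = 2.64615e-06 s.
t_prop = 1630000/2.05e+08 = 0.00795122 s; RTT = 0.0159024 s.
Cycle = t_tx + RTT = 0.0159051 s.
Throughput = L / cycle = 34400 / 0.0159051 = 2.16 Mbps.

2.16 Mbps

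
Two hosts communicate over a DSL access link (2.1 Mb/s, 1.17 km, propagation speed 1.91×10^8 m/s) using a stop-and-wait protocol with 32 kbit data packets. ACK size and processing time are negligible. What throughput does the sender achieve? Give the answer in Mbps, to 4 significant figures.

t_tx = L/R = 32000/2100000 = 0.0152381 s.
t_prop = 1170/191000000 = 6.12565e-06 s; RTT = 1.22513e-05 s.
Cycle = t_tx + RTT = 0.0152503 s.
Throughput = L / cycle = 32000 / 0.0152503 = 2.098 Mbps.

2.098 Mbps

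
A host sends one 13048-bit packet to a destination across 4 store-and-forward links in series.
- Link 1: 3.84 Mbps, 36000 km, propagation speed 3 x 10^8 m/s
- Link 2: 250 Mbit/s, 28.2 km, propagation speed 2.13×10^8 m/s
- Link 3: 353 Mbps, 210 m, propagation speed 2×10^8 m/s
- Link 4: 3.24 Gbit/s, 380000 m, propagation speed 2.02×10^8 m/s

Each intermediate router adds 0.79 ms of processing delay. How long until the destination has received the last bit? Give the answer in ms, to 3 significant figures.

Transmission delays (L/R per hop): 3.39792, 0.052192, 0.0369632, 0.00402716 ms; sum = 3.4911 ms.
Propagation delays (d/s per hop): 120, 0.132394, 0.00105, 1.88119 ms; sum = 122.015 ms.
Processing at 3 router(s): 3 × 0.79 ms = 2.37 ms.
End-to-end = 128 ms.

128 ms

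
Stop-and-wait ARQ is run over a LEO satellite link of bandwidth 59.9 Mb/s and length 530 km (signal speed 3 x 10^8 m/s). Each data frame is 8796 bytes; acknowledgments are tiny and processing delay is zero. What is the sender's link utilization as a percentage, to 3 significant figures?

25.0 %

t_tx = L/R = 70368/59900000 = 0.00117476 s.
t_prop = 530000/300000000 = 0.00176667 s; RTT = 0.00353333 s.
Cycle = t_tx + RTT = 0.00470809 s.
Utilization = t_tx / cycle = 0.00117476/0.00470809 = 25.0 %.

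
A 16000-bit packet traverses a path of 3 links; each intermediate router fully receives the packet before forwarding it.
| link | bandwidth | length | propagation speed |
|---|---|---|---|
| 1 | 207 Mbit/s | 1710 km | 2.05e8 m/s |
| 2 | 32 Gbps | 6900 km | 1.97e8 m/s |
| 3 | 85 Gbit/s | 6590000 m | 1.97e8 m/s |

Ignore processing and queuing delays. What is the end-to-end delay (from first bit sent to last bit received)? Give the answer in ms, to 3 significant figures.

76.9 ms

Transmission delays (L/R per hop): 0.0772947, 0.0005, 0.000188235 ms; sum = 0.0779829 ms.
Propagation delays (d/s per hop): 8.34146, 35.0254, 33.4518 ms; sum = 76.8186 ms.
End-to-end = 76.9 ms.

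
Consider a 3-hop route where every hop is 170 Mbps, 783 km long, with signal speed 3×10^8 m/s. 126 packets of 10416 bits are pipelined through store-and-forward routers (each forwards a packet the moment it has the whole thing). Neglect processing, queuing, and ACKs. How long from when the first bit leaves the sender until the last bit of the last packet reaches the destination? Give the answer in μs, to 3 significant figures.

15700 μs

Per-hop transmission t_tx = L/R = 10416/170000000 = 61.2706 μs.
Per-hop propagation t_prop = 783000/300000000 = 2610 μs.
Pipeline fill: first packet needs 3·t_tx to clear all hops; remaining 125 packets each add one t_tx.
Total = (3+126-1)·t_tx + 3·t_prop = 128·61.2706 + 3·2610 = 15700 μs.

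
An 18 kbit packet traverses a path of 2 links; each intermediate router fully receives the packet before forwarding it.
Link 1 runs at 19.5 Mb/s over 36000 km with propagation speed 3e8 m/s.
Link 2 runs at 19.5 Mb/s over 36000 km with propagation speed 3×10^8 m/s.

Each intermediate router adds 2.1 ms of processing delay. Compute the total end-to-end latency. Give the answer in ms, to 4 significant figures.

L = 18000 bits.
Transmission delay per hop = L/R = 18000/19500000 = 0.923077 ms; 2 hops → 1.84615 ms.
Propagation delays (d/s per hop): 120, 120 ms; sum = 240 ms.
Processing at 1 router(s): 1 × 2.1 ms = 2.1 ms.
End-to-end = 243.9 ms.

243.9 ms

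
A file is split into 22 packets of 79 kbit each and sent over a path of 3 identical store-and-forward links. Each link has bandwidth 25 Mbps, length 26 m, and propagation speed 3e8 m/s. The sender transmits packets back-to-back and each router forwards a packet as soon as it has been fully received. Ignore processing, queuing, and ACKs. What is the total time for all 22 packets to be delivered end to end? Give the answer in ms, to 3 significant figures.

Per-hop transmission t_tx = L/R = 79000/25000000 = 3.16 ms.
Per-hop propagation t_prop = 26/300000000 = 8.66667e-05 ms.
Pipeline fill: first packet needs 3·t_tx to clear all hops; remaining 21 packets each add one t_tx.
Total = (3+22-1)·t_tx + 3·t_prop = 24·3.16 + 3·8.66667e-05 = 75.8 ms.

75.8 ms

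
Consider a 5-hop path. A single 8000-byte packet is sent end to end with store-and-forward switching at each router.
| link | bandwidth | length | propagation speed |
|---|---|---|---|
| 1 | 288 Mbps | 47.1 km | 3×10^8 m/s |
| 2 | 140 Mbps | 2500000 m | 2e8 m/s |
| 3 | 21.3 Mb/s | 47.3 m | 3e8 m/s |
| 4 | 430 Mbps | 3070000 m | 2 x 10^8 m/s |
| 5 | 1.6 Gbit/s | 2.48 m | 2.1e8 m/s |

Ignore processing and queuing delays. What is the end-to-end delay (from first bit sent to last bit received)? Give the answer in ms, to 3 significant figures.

31.9 ms

L = 8000 × 8 = 64000 bits.
Transmission delays (L/R per hop): 0.222222, 0.457143, 3.00469, 0.148837, 0.04 ms; sum = 3.8729 ms.
Propagation delays (d/s per hop): 0.157, 12.5, 0.000157667, 15.35, 1.18095e-05 ms; sum = 28.0072 ms.
End-to-end = 31.9 ms.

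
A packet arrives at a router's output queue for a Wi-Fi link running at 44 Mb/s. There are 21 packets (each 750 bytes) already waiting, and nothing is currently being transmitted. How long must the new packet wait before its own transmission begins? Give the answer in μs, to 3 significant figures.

2860 μs

Each queued packet: L/R = 6000/44000000 = 136.364 μs.
21 queued → 2863.64 μs.
Queuing delay = 2860 μs.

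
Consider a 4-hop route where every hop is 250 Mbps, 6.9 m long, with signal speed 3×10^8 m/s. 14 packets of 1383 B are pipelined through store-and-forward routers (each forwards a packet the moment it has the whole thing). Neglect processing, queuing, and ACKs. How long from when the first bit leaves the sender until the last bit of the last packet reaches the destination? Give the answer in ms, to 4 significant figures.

0.7524 ms

Per-hop transmission t_tx = L/R = 11064/250000000 = 0.044256 ms.
Per-hop propagation t_prop = 6.9/300000000 = 2.3e-05 ms.
Pipeline fill: first packet needs 4·t_tx to clear all hops; remaining 13 packets each add one t_tx.
Total = (4+14-1)·t_tx + 4·t_prop = 17·0.044256 + 4·2.3e-05 = 0.7524 ms.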